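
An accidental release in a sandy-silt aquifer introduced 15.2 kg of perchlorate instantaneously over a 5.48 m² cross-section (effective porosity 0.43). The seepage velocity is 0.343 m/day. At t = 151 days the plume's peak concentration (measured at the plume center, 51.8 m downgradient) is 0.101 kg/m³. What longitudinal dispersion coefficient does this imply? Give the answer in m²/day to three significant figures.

At the plume center C_max = M/(n_e·A·√(4πDt)), so D = M²/(4πt·(n_e·A·C_max)²).
n_e·A·C_max = 0.43 × 5.48 × 0.101 = 0.2380 kg/m.
D = 15.2²/(4π × 151 × 0.2380²) = 2.15 m²/day.

2.15 m²/day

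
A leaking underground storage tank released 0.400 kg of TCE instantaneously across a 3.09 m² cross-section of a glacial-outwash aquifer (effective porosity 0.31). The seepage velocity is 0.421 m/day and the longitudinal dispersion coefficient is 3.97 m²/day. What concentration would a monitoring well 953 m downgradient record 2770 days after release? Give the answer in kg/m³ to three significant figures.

0.000400 kg/m³

For an instantaneous plane source, C(x,t) = M/(n_e·A·√(4πDt)) · exp(−(x−vt)²/(4Dt)), with n_e·A the pore (flow) area.
Plume center vt = 0.421 × 2770 = 1166.17 m, so the well at 953 m is 213.17 m upgradient of the peak.
√(4πDt) = 371.7 m, giving peak height M/(n_e·A·√(4πDt)) = 0.400/(0.31 × 3.09 × 371.7) = 0.001123 kg/m³.
(x−vt)²/(4Dt) = (-213.17)²/(4 × 3.97 × 2770) = 1.033; exp(−1.033) = 0.3559.
C = 0.001123 × 0.3559 = 0.000400 kg/m³.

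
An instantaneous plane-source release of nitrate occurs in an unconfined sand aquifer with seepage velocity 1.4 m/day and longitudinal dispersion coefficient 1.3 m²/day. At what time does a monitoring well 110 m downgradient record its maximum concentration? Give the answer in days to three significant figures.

77.9 days

For the 1D instantaneous-source solution, setting ∂C/∂t = 0 at fixed x gives v²t² + 2Dt − x² = 0, so t = (√(D² + v²x²) − D)/v².
√(D² + v²x²) = √(1.3² + 1.4² × 110²) = 154.0; v² = 1.96.
t = (154.0 − 1.3)/1.96 = 77.9 days (vs. the pure-advection estimate x/v = 78.6 d).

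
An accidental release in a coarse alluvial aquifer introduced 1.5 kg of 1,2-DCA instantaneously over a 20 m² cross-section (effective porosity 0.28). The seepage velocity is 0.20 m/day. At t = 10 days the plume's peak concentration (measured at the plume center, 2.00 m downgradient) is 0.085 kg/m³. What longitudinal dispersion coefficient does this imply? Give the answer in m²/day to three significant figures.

0.0790 m²/day

At the plume center C_max = M/(n_e·A·√(4πDt)), so D = M²/(4πt·(n_e·A·C_max)²).
n_e·A·C_max = 0.28 × 20 × 0.085 = 0.4760 kg/m.
D = 1.5²/(4π × 10 × 0.4760²) = 0.0790 m²/day.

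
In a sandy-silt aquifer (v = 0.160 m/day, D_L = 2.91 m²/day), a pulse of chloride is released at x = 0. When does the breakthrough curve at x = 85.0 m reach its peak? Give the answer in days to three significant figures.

430 days

For the 1D instantaneous-source solution, setting ∂C/∂t = 0 at fixed x gives v²t² + 2Dt − x² = 0, so t = (√(D² + v²x²) − D)/v².
√(D² + v²x²) = √(2.91² + 0.160² × 85.0²) = 13.91; v² = 0.0256.
t = (13.91 − 2.91)/0.0256 = 430 days (vs. the pure-advection estimate x/v = 531 d).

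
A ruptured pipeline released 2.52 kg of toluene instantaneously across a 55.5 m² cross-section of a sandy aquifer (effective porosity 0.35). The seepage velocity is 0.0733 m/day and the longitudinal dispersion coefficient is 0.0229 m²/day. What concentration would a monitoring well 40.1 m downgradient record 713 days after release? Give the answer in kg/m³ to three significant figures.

For an instantaneous plane source, C(x,t) = M/(n_e·A·√(4πDt)) · exp(−(x−vt)²/(4Dt)), with n_e·A the pore (flow) area.
Plume center vt = 0.0733 × 713 = 52.2629 m, so the well at 40.1 m is 12.1629 m upgradient of the peak.
√(4πDt) = 14.32 m, giving peak height M/(n_e·A·√(4πDt)) = 2.52/(0.35 × 55.5 × 14.32) = 0.009059 kg/m³.
(x−vt)²/(4Dt) = (-12.1629)²/(4 × 0.0229 × 713) = 2.265; exp(−2.265) = 0.1038.
C = 0.009059 × 0.1038 = 0.000940 kg/m³.

0.000940 kg/m³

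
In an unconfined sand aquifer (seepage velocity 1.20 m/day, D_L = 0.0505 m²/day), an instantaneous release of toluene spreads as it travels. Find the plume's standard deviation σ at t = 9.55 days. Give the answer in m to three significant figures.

0.982 m

Dispersive spreading gives a Gaussian with σ² = 2Dt; advection only shifts the center.
σ = √(2 × 0.0505 × 9.55) = 0.982 m.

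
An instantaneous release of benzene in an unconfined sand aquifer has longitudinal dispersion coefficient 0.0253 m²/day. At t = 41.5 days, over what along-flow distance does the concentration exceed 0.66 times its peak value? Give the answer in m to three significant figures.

The plume is Gaussian with σ = √(2Dt) = √(2 × 0.0253 × 41.5) = 1.449 m.
C/C_peak = exp(−Δx²/(2σ²)) = 0.66 ⇒ Δx = σ·√(−2 ln 0.66) = 1.449 × 0.9116 = 1.321 m.
Width = 2Δx = 2.64 m.

2.64 m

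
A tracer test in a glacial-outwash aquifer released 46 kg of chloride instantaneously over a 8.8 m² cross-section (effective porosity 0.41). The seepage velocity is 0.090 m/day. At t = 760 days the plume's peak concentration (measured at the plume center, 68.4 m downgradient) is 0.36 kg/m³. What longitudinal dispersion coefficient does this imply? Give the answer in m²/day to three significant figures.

At the plume center C_max = M/(n_e·A·√(4πDt)), so D = M²/(4πt·(n_e·A·C_max)²).
n_e·A·C_max = 0.41 × 8.8 × 0.36 = 1.299 kg/m.
D = 46²/(4π × 760 × 1.299²) = 0.131 m²/day.

0.131 m²/day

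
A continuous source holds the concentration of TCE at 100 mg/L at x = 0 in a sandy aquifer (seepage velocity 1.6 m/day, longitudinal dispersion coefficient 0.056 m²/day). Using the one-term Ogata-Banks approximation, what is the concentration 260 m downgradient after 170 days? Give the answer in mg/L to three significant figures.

99.7 mg/L

For a continuous step input, C/C₀ ≈ ½·erfc((x−vt)/(2√(Dt))).
vt = 1.6 × 170 = 272 m and 2√(Dt) = 2√(0.056 × 170) = 6.171 m.
Argument (x−vt)/(2√(Dt)) = (260 − 272)/6.171 = -1.945; ½·erfc(-1.945) = 0.9970.
C = 100 × 0.9970 = 99.7 mg/L.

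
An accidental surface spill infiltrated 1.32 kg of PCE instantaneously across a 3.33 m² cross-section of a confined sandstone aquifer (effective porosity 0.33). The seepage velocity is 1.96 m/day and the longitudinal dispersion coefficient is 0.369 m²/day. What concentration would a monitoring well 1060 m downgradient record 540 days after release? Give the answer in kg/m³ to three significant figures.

For an instantaneous plane source, C(x,t) = M/(n_e·A·√(4πDt)) · exp(−(x−vt)²/(4Dt)), with n_e·A the pore (flow) area.
Plume center vt = 1.96 × 540 = 1058.4 m, so the well at 1060 m is 1.6 m downgradient of the peak.
√(4πDt) = 50.04 m, giving peak height M/(n_e·A·√(4πDt)) = 1.32/(0.33 × 3.33 × 50.04) = 0.02400 kg/m³.
(x−vt)²/(4Dt) = (1.6)²/(4 × 0.369 × 540) = 0.003212; exp(−0.003212) = 0.9968.
C = 0.02400 × 0.9968 = 0.0239 kg/m³.

0.0239 kg/m³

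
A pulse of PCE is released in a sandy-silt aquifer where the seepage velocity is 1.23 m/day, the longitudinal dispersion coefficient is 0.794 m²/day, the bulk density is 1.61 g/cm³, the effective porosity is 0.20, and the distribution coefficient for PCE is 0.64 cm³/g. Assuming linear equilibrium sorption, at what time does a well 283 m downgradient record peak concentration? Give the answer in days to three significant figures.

1410 days

Retardation factor R = 1 + ρ_b·K_d/n = 1 + 1.61 × 0.64/0.20 = 6.152.
Sorption retards both mechanisms: v_R = v/R = 0.1999 m/day, D_R = D/R = 0.1291 m²/day.
Peak time from v_R²t² + 2D_R t − x² = 0: t = (√(D_R² + v_R²x²) − D_R)/v_R².
√(D_R² + v_R²x²) = √(0.1291² + 0.1999² × 283²) = 56.57; v_R² = 0.03996.
t = (56.57 − 0.1291)/0.03996 = 1410 days.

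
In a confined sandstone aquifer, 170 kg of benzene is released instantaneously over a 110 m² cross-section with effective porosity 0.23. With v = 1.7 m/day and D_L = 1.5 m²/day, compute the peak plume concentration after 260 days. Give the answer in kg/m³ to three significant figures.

0.0960 kg/m³

The peak of an instantaneous 1D plume sits at x = vt; there the Gaussian factor is 1 and C_max = M/(n_e·A·√(4πDt)), where n_e·A is the pore area the mass is dissolved in.
√(4πDt) = √(4π × 1.5 × 260) = 70.01 m, so C_max = 170/(0.23 × 110 × 70.01) = 0.0960 kg/m³.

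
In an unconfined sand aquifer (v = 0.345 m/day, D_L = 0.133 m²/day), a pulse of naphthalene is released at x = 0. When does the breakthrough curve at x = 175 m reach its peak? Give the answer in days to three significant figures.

506 days

For the 1D instantaneous-source solution, setting ∂C/∂t = 0 at fixed x gives v²t² + 2Dt − x² = 0, so t = (√(D² + v²x²) − D)/v².
√(D² + v²x²) = √(0.133² + 0.345² × 175²) = 60.38; v² = 0.119025.
t = (60.38 − 0.133)/0.119025 = 506 days (vs. the pure-advection estimate x/v = 507 d).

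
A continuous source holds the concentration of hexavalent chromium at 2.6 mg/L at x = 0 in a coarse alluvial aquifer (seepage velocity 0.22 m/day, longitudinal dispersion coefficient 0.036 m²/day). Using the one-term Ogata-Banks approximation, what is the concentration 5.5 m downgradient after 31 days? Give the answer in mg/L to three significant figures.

2.11 mg/L

For a continuous step input, C/C₀ ≈ ½·erfc((x−vt)/(2√(Dt))).
vt = 0.22 × 31 = 6.82 m and 2√(Dt) = 2√(0.036 × 31) = 2.113 m.
Argument (x−vt)/(2√(Dt)) = (5.5 − 6.82)/2.113 = -0.6247; ½·erfc(-0.6247) = 0.8115.
C = 2.6 × 0.8115 = 2.11 mg/L.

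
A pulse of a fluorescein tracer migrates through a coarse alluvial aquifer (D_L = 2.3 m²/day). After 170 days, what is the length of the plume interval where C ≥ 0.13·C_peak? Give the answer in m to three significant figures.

The plume is Gaussian with σ = √(2Dt) = √(2 × 2.3 × 170) = 27.96 m.
C/C_peak = exp(−Δx²/(2σ²)) = 0.13 ⇒ Δx = σ·√(−2 ln 0.13) = 27.96 × 2.020 = 56.48 m.
Width = 2Δx = 113 m.

113 m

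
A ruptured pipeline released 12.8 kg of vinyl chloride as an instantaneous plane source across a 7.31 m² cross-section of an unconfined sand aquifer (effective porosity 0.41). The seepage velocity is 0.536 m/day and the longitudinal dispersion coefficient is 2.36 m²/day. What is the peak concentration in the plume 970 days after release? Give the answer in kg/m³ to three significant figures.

The peak of an instantaneous 1D plume sits at x = vt; there the Gaussian factor is 1 and C_max = M/(n_e·A·√(4πDt)), where n_e·A is the pore area the mass is dissolved in.
√(4πDt) = √(4π × 2.36 × 970) = 169.6 m, so C_max = 12.8/(0.41 × 7.31 × 169.6) = 0.0252 kg/m³.

0.0252 kg/m³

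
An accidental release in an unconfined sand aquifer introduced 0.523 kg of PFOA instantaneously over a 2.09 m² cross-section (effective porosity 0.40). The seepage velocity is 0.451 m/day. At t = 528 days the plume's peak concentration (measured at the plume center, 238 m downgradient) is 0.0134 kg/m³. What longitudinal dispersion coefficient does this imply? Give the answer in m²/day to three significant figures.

0.329 m²/day

At the plume center C_max = M/(n_e·A·√(4πDt)), so D = M²/(4πt·(n_e·A·C_max)²).
n_e·A·C_max = 0.40 × 2.09 × 0.0134 = 0.01120 kg/m.
D = 0.523²/(4π × 528 × 0.01120²) = 0.329 m²/day.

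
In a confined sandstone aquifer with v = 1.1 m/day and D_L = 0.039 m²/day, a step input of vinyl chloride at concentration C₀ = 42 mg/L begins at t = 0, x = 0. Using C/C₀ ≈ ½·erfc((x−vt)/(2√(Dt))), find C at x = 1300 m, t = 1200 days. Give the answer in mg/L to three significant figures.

41.2 mg/L

For a continuous step input, C/C₀ ≈ ½·erfc((x−vt)/(2√(Dt))).
vt = 1.1 × 1200 = 1320 m and 2√(Dt) = 2√(0.039 × 1200) = 13.68 m.
Argument (x−vt)/(2√(Dt)) = (1300 − 1320)/13.68 = -1.462; ½·erfc(-1.462) = 0.9807.
C = 42 × 0.9807 = 41.2 mg/L.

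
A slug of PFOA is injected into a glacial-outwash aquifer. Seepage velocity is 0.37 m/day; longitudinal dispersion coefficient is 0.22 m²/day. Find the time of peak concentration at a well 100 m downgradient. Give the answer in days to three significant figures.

For the 1D instantaneous-source solution, setting ∂C/∂t = 0 at fixed x gives v²t² + 2Dt − x² = 0, so t = (√(D² + v²x²) − D)/v².
√(D² + v²x²) = √(0.22² + 0.37² × 100²) = 37.00; v² = 0.1369.
t = (37.00 − 0.22)/0.1369 = 269 days (vs. the pure-advection estimate x/v = 270 d).

269 days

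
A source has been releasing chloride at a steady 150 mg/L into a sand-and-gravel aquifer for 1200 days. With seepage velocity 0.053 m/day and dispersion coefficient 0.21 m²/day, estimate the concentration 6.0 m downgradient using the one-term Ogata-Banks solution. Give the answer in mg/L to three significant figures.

149 mg/L

For a continuous step input, C/C₀ ≈ ½·erfc((x−vt)/(2√(Dt))).
vt = 0.053 × 1200 = 63.6 m and 2√(Dt) = 2√(0.21 × 1200) = 31.75 m.
Argument (x−vt)/(2√(Dt)) = (6.0 − 63.6)/31.75 = -1.814; ½·erfc(-1.814) = 0.9948.
C = 150 × 0.9948 = 149 mg/L.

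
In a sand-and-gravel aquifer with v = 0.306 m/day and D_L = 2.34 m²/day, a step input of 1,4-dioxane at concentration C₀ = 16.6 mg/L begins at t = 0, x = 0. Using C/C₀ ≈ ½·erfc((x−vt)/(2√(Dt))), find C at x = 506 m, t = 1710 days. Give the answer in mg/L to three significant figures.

9.57 mg/L

For a continuous step input, C/C₀ ≈ ½·erfc((x−vt)/(2√(Dt))).
vt = 0.306 × 1710 = 523.26 m and 2√(Dt) = 2√(2.34 × 1710) = 126.5 m.
Argument (x−vt)/(2√(Dt)) = (506 − 523.26)/126.5 = -0.1364; ½·erfc(-0.1364) = 0.5765.
C = 16.6 × 0.5765 = 9.57 mg/L.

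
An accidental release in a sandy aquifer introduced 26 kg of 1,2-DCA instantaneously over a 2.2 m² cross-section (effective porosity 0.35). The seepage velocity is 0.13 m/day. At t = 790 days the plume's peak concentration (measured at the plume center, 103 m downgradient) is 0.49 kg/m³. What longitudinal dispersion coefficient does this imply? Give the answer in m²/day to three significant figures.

At the plume center C_max = M/(n_e·A·√(4πDt)), so D = M²/(4πt·(n_e·A·C_max)²).
n_e·A·C_max = 0.35 × 2.2 × 0.49 = 0.3773 kg/m.
D = 26²/(4π × 790 × 0.3773²) = 0.478 m²/day.

0.478 m²/day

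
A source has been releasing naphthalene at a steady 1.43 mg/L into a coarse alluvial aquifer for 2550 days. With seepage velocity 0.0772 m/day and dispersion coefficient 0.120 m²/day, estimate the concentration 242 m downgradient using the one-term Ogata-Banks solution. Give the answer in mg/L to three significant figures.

0.0487 mg/L

For a continuous step input, C/C₀ ≈ ½·erfc((x−vt)/(2√(Dt))).
vt = 0.0772 × 2550 = 196.86 m and 2√(Dt) = 2√(0.120 × 2550) = 34.99 m.
Argument (x−vt)/(2√(Dt)) = (242 − 196.86)/34.99 = 1.290; ½·erfc(1.290) = 0.03405.
C = 1.43 × 0.03405 = 0.0487 mg/L.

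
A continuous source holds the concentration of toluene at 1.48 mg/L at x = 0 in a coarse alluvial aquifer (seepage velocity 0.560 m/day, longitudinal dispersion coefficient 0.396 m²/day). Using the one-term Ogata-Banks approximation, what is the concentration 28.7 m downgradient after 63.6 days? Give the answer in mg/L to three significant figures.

1.24 mg/L

For a continuous step input, C/C₀ ≈ ½·erfc((x−vt)/(2√(Dt))).
vt = 0.560 × 63.6 = 35.616 m and 2√(Dt) = 2√(0.396 × 63.6) = 10.04 m.
Argument (x−vt)/(2√(Dt)) = (28.7 − 35.616)/10.04 = -0.6888; ½·erfc(-0.6888) = 0.8350.
C = 1.48 × 0.8350 = 1.24 mg/L.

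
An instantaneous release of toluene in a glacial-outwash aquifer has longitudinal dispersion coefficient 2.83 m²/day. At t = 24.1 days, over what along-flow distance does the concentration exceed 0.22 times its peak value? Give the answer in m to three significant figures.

40.6 m

The plume is Gaussian with σ = √(2Dt) = √(2 × 2.83 × 24.1) = 11.68 m.
C/C_peak = exp(−Δx²/(2σ²)) = 0.22 ⇒ Δx = σ·√(−2 ln 0.22) = 11.68 × 1.740 = 20.32 m.
Width = 2Δx = 40.6 m.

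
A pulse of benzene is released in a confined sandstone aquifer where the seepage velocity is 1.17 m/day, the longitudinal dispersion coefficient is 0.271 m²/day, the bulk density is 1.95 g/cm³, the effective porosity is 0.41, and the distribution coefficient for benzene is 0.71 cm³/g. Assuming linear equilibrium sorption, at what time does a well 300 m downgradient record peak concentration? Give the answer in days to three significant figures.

Retardation factor R = 1 + ρ_b·K_d/n = 1 + 1.95 × 0.71/0.41 = 4.377.
Sorption retards both mechanisms: v_R = v/R = 0.2673 m/day, D_R = D/R = 0.06191 m²/day.
Peak time from v_R²t² + 2D_R t − x² = 0: t = (√(D_R² + v_R²x²) − D_R)/v_R².
√(D_R² + v_R²x²) = √(0.06191² + 0.2673² × 300²) = 80.19; v_R² = 0.07145.
t = (80.19 − 0.06191)/0.07145 = 1120 days.

1120 days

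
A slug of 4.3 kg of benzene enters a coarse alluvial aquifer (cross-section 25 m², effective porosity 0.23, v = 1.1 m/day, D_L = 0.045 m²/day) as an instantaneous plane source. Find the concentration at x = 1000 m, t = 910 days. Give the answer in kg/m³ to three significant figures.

For an instantaneous plane source, C(x,t) = M/(n_e·A·√(4πDt)) · exp(−(x−vt)²/(4Dt)), with n_e·A the pore (flow) area.
Plume center vt = 1.1 × 910 = 1001 m, so the well at 1000 m is 1 m upgradient of the peak.
√(4πDt) = 22.68 m, giving peak height M/(n_e·A·√(4πDt)) = 4.3/(0.23 × 25 × 22.68) = 0.03297 kg/m³.
(x−vt)²/(4Dt) = (-1)²/(4 × 0.045 × 910) = 0.006105; exp(−0.006105) = 0.9939.
C = 0.03297 × 0.9939 = 0.0328 kg/m³.

0.0328 kg/m³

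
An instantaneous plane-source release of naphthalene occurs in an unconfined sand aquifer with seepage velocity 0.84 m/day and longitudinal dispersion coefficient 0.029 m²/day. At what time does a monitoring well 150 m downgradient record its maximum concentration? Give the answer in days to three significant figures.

For the 1D instantaneous-source solution, setting ∂C/∂t = 0 at fixed x gives v²t² + 2Dt − x² = 0, so t = (√(D² + v²x²) − D)/v².
√(D² + v²x²) = √(0.029² + 0.84² × 150²) = 126.0; v² = 0.7056.
t = (126.0 − 0.029)/0.7056 = 179 days (vs. the pure-advection estimate x/v = 179 d).

179 days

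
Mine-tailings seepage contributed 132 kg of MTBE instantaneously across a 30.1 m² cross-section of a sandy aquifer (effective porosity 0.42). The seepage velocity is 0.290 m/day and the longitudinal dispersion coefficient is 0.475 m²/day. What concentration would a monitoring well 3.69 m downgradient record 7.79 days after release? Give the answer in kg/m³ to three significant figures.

1.33 kg/m³

For an instantaneous plane source, C(x,t) = M/(n_e·A·√(4πDt)) · exp(−(x−vt)²/(4Dt)), with n_e·A the pore (flow) area.
Plume center vt = 0.290 × 7.79 = 2.2591 m, so the well at 3.69 m is 1.4309 m downgradient of the peak.
√(4πDt) = 6.819 m, giving peak height M/(n_e·A·√(4πDt)) = 132/(0.42 × 30.1 × 6.819) = 1.531 kg/m³.
(x−vt)²/(4Dt) = (1.4309)²/(4 × 0.475 × 7.79) = 0.1383; exp(−0.1383) = 0.8708.
C = 1.531 × 0.8708 = 1.33 kg/m³.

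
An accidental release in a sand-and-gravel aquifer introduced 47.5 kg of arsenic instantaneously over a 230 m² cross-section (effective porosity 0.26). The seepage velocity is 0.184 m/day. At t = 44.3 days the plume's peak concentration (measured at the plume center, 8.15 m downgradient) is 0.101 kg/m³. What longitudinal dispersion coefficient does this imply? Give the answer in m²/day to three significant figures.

At the plume center C_max = M/(n_e·A·√(4πDt)), so D = M²/(4πt·(n_e·A·C_max)²).
n_e·A·C_max = 0.26 × 230 × 0.101 = 6.040 kg/m.
D = 47.5²/(4π × 44.3 × 6.040²) = 0.111 m²/day.

0.111 m²/day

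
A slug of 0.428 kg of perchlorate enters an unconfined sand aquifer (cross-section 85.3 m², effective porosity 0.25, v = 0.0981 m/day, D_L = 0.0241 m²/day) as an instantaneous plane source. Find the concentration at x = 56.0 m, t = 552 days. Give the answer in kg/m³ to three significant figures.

For an instantaneous plane source, C(x,t) = M/(n_e·A·√(4πDt)) · exp(−(x−vt)²/(4Dt)), with n_e·A the pore (flow) area.
Plume center vt = 0.0981 × 552 = 54.1512 m, so the well at 56.0 m is 1.8488 m downgradient of the peak.
√(4πDt) = 12.93 m, giving peak height M/(n_e·A·√(4πDt)) = 0.428/(0.25 × 85.3 × 12.93) = 0.001552 kg/m³.
(x−vt)²/(4Dt) = (1.8488)²/(4 × 0.0241 × 552) = 0.06423; exp(−0.06423) = 0.9378.
C = 0.001552 × 0.9378 = 0.00146 kg/m³.

0.00146 kg/m³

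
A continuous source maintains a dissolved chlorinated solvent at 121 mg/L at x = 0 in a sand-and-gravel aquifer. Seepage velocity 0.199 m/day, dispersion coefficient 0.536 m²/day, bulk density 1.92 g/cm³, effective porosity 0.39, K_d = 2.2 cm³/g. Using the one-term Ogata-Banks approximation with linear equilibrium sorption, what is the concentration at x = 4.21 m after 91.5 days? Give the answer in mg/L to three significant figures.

Retardation factor R = 1 + ρ_b·K_d/n = 1 + 1.92 × 2.2/0.39 = 11.83.
Sorption retards both mechanisms: v_R = v/R = 0.01682 m/day, D_R = D/R = 0.04531 m²/day.
v_R·t = 0.01682 × 91.5 = 1.53903 m; 2√(D_R t) = 4.072 m; argument = (4.21 − 1.53903)/4.072 = 0.6559.
C = C₀ × ½·erfc(0.6559) = 121 × 0.1768 = 21.4 mg/L.

21.4 mg/L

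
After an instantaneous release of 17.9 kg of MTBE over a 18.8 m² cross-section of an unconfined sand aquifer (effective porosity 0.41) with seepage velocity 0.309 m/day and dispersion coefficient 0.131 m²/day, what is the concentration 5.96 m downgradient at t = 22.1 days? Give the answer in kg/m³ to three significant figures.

For an instantaneous plane source, C(x,t) = M/(n_e·A·√(4πDt)) · exp(−(x−vt)²/(4Dt)), with n_e·A the pore (flow) area.
Plume center vt = 0.309 × 22.1 = 6.8289 m, so the well at 5.96 m is 0.8689 m upgradient of the peak.
√(4πDt) = 6.032 m, giving peak height M/(n_e·A·√(4πDt)) = 17.9/(0.41 × 18.8 × 6.032) = 0.3850 kg/m³.
(x−vt)²/(4Dt) = (-0.8689)²/(4 × 0.131 × 22.1) = 0.06520; exp(−0.06520) = 0.9369.
C = 0.3850 × 0.9369 = 0.361 kg/m³.

0.361 kg/m³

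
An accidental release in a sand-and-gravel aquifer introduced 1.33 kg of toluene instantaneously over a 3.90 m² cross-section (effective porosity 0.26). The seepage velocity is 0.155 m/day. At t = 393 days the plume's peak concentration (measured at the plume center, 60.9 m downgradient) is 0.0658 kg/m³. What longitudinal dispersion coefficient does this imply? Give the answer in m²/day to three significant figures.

At the plume center C_max = M/(n_e·A·√(4πDt)), so D = M²/(4πt·(n_e·A·C_max)²).
n_e·A·C_max = 0.26 × 3.90 × 0.0658 = 0.06672 kg/m.
D = 1.33²/(4π × 393 × 0.06672²) = 0.0805 m²/day.

0.0805 m²/day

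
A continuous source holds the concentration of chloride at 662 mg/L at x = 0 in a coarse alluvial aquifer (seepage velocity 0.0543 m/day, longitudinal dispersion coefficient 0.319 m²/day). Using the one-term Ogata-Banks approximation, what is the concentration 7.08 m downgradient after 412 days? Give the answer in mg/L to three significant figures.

For a continuous step input, C/C₀ ≈ ½·erfc((x−vt)/(2√(Dt))).
vt = 0.0543 × 412 = 22.3716 m and 2√(Dt) = 2√(0.319 × 412) = 22.93 m.
Argument (x−vt)/(2√(Dt)) = (7.08 − 22.3716)/22.93 = -0.6669; ½·erfc(-0.6669) = 0.8272.
C = 662 × 0.8272 = 548 mg/L.

548 mg/L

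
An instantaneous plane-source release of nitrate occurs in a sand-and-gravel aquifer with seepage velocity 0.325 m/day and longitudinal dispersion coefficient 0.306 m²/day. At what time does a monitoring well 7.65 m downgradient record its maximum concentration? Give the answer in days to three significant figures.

For the 1D instantaneous-source solution, setting ∂C/∂t = 0 at fixed x gives v²t² + 2Dt − x² = 0, so t = (√(D² + v²x²) − D)/v².
√(D² + v²x²) = √(0.306² + 0.325² × 7.65²) = 2.505; v² = 0.105625.
t = (2.505 − 0.306)/0.105625 = 20.8 days (vs. the pure-advection estimate x/v = 23.5 d).

20.8 days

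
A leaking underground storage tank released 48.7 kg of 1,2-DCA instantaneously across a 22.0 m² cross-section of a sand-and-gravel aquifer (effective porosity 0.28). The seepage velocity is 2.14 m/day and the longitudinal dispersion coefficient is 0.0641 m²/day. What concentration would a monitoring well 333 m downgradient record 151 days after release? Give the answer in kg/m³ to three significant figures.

0.0582 kg/m³

For an instantaneous plane source, C(x,t) = M/(n_e·A·√(4πDt)) · exp(−(x−vt)²/(4Dt)), with n_e·A the pore (flow) area.
Plume center vt = 2.14 × 151 = 323.14 m, so the well at 333 m is 9.86 m downgradient of the peak.
√(4πDt) = 11.03 m, giving peak height M/(n_e·A·√(4πDt)) = 48.7/(0.28 × 22.0 × 11.03) = 0.7168 kg/m³.
(x−vt)²/(4Dt) = (9.86)²/(4 × 0.0641 × 151) = 2.511; exp(−2.511) = 0.08119.
C = 0.7168 × 0.08119 = 0.0582 kg/m³.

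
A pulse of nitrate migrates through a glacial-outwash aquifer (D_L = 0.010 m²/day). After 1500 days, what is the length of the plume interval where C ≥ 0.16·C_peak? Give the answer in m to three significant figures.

21.0 m

The plume is Gaussian with σ = √(2Dt) = √(2 × 0.010 × 1500) = 5.477 m.
C/C_peak = exp(−Δx²/(2σ²)) = 0.16 ⇒ Δx = σ·√(−2 ln 0.16) = 5.477 × 1.914 = 10.48 m.
Width = 2Δx = 21.0 m.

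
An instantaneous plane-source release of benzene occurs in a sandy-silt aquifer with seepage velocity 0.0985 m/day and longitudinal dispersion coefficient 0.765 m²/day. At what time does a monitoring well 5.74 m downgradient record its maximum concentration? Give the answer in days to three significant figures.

19.2 days

For the 1D instantaneous-source solution, setting ∂C/∂t = 0 at fixed x gives v²t² + 2Dt − x² = 0, so t = (√(D² + v²x²) − D)/v².
√(D² + v²x²) = √(0.765² + 0.0985² × 5.74²) = 0.9513; v² = 0.00970225.
t = (0.9513 − 0.765)/0.00970225 = 19.2 days (vs. the pure-advection estimate x/v = 58.3 d).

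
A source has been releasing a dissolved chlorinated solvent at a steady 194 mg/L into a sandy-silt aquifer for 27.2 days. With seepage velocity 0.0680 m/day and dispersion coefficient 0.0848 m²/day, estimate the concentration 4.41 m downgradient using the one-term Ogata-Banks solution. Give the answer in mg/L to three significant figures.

For a continuous step input, C/C₀ ≈ ½·erfc((x−vt)/(2√(Dt))).
vt = 0.0680 × 27.2 = 1.8496 m and 2√(Dt) = 2√(0.0848 × 27.2) = 3.037 m.
Argument (x−vt)/(2√(Dt)) = (4.41 − 1.8496)/3.037 = 0.8431; ½·erfc(0.8431) = 0.1166.
C = 194 × 0.1166 = 22.6 mg/L.

22.6 mg/L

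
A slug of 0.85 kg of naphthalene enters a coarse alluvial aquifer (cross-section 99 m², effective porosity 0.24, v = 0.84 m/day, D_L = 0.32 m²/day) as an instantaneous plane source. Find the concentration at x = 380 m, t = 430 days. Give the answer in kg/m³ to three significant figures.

For an instantaneous plane source, C(x,t) = M/(n_e·A·√(4πDt)) · exp(−(x−vt)²/(4Dt)), with n_e·A the pore (flow) area.
Plume center vt = 0.84 × 430 = 361.2 m, so the well at 380 m is 18.8 m downgradient of the peak.
√(4πDt) = 41.58 m, giving peak height M/(n_e·A·√(4πDt)) = 0.85/(0.24 × 99 × 41.58) = 0.0008604 kg/m³.
(x−vt)²/(4Dt) = (18.8)²/(4 × 0.32 × 430) = 0.6422; exp(−0.6422) = 0.5261.
C = 0.0008604 × 0.5261 = 0.000453 kg/m³.

0.000453 kg/m³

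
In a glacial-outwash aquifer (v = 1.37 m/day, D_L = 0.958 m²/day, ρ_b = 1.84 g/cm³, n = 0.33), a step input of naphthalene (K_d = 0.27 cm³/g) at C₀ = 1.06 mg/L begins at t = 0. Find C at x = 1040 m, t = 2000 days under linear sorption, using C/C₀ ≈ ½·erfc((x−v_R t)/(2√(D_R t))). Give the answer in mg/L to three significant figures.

Retardation factor R = 1 + ρ_b·K_d/n = 1 + 1.84 × 0.27/0.33 = 2.505.
Sorption retards both mechanisms: v_R = v/R = 0.5469 m/day, D_R = D/R = 0.3824 m²/day.
v_R·t = 0.5469 × 2000 = 1093.8 m; 2√(D_R t) = 55.31 m; argument = (1040 − 1093.8)/55.31 = -0.9727.
C = C₀ × ½·erfc(-0.9727) = 1.06 × 0.9155 = 0.970 mg/L.

0.970 mg/L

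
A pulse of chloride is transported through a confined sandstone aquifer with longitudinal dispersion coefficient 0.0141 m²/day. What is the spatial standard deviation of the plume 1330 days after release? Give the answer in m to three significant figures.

Dispersive spreading gives a Gaussian with σ² = 2Dt; advection only shifts the center.
σ = √(2 × 0.0141 × 1330) = 6.12 m.

6.12 m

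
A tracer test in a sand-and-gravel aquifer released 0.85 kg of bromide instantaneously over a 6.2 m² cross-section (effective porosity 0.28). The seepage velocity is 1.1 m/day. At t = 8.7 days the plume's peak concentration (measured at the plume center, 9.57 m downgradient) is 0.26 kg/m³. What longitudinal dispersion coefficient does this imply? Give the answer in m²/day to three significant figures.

0.0324 m²/day

At the plume center C_max = M/(n_e·A·√(4πDt)), so D = M²/(4πt·(n_e·A·C_max)²).
n_e·A·C_max = 0.28 × 6.2 × 0.26 = 0.4514 kg/m.
D = 0.85²/(4π × 8.7 × 0.4514²) = 0.0324 m²/day.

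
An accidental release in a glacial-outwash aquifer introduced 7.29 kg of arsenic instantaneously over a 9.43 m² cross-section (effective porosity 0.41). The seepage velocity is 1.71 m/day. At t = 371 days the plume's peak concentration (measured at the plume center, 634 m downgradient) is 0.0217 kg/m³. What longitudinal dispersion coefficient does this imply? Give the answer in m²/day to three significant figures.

At the plume center C_max = M/(n_e·A·√(4πDt)), so D = M²/(4πt·(n_e·A·C_max)²).
n_e·A·C_max = 0.41 × 9.43 × 0.0217 = 0.08390 kg/m.
D = 7.29²/(4π × 371 × 0.08390²) = 1.62 m²/day.

1.62 m²/day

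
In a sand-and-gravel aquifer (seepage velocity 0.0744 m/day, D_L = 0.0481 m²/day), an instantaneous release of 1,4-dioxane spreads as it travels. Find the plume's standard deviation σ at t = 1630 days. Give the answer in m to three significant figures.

12.5 m

Dispersive spreading gives a Gaussian with σ² = 2Dt; advection only shifts the center.
σ = √(2 × 0.0481 × 1630) = 12.5 m.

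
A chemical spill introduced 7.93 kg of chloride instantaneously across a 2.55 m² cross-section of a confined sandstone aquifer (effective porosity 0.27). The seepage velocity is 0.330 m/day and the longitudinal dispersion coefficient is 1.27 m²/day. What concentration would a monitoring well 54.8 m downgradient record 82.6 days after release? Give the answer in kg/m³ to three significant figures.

For an instantaneous plane source, C(x,t) = M/(n_e·A·√(4πDt)) · exp(−(x−vt)²/(4Dt)), with n_e·A the pore (flow) area.
Plume center vt = 0.330 × 82.6 = 27.258 m, so the well at 54.8 m is 27.542 m downgradient of the peak.
√(4πDt) = 36.31 m, giving peak height M/(n_e·A·√(4πDt)) = 7.93/(0.27 × 2.55 × 36.31) = 0.3172 kg/m³.
(x−vt)²/(4Dt) = (27.542)²/(4 × 1.27 × 82.6) = 1.808; exp(−1.808) = 0.1640.
C = 0.3172 × 0.1640 = 0.0520 kg/m³.

0.0520 kg/m³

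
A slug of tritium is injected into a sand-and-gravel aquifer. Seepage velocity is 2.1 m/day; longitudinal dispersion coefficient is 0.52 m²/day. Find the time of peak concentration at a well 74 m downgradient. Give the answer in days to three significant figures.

35.1 days

For the 1D instantaneous-source solution, setting ∂C/∂t = 0 at fixed x gives v²t² + 2Dt − x² = 0, so t = (√(D² + v²x²) − D)/v².
√(D² + v²x²) = √(0.52² + 2.1² × 74²) = 155.4; v² = 4.41.
t = (155.4 − 0.52)/4.41 = 35.1 days (vs. the pure-advection estimate x/v = 35.2 d).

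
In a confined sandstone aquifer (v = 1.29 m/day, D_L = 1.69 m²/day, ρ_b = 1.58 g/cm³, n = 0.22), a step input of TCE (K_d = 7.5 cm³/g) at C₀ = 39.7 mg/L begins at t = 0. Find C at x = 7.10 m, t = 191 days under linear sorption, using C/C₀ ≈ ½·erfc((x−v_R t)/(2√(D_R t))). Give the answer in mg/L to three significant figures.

Retardation factor R = 1 + ρ_b·K_d/n = 1 + 1.58 × 7.5/0.22 = 54.86.
Sorption retards both mechanisms: v_R = v/R = 0.02351 m/day, D_R = D/R = 0.03081 m²/day.
v_R·t = 0.02351 × 191 = 4.49041 m; 2√(D_R t) = 4.852 m; argument = (7.10 − 4.49041)/4.852 = 0.5378.
C = C₀ × ½·erfc(0.5378) = 39.7 × 0.2235 = 8.87 mg/L.

8.87 mg/L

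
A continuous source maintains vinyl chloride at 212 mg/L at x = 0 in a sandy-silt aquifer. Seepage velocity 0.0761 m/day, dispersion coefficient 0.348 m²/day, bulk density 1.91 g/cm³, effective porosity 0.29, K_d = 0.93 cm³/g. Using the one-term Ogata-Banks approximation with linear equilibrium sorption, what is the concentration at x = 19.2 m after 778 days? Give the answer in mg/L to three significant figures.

22.4 mg/L

Retardation factor R = 1 + ρ_b·K_d/n = 1 + 1.91 × 0.93/0.29 = 7.125.
Sorption retards both mechanisms: v_R = v/R = 0.01068 m/day, D_R = D/R = 0.04884 m²/day.
v_R·t = 0.01068 × 778 = 8.30904 m; 2√(D_R t) = 12.33 m; argument = (19.2 − 8.30904)/12.33 = 0.8833.
C = C₀ × ½·erfc(0.8833) = 212 × 0.1058 = 22.4 mg/L.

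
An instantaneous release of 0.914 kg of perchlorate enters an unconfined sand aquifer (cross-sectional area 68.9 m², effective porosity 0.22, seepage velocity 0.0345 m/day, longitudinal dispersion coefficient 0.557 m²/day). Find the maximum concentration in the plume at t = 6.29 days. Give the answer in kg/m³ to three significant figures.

The peak of an instantaneous 1D plume sits at x = vt; there the Gaussian factor is 1 and C_max = M/(n_e·A·√(4πDt)), where n_e·A is the pore area the mass is dissolved in.
√(4πDt) = √(4π × 0.557 × 6.29) = 6.635 m, so C_max = 0.914/(0.22 × 68.9 × 6.635) = 0.00909 kg/m³.

0.00909 kg/m³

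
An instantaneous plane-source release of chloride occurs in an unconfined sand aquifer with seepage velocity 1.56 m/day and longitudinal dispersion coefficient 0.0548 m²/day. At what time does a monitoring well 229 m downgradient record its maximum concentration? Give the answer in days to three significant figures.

For the 1D instantaneous-source solution, setting ∂C/∂t = 0 at fixed x gives v²t² + 2Dt − x² = 0, so t = (√(D² + v²x²) − D)/v².
√(D² + v²x²) = √(0.0548² + 1.56² × 229²) = 357.2; v² = 2.4336.
t = (357.2 − 0.0548)/2.4336 = 147 days (vs. the pure-advection estimate x/v = 147 d).

147 days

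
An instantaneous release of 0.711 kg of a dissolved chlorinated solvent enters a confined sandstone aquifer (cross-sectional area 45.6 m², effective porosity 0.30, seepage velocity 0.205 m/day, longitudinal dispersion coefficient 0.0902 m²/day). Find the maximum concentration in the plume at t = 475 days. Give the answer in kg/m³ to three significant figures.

0.00224 kg/m³

The peak of an instantaneous 1D plume sits at x = vt; there the Gaussian factor is 1 and C_max = M/(n_e·A·√(4πDt)), where n_e·A is the pore area the mass is dissolved in.
√(4πDt) = √(4π × 0.0902 × 475) = 23.20 m, so C_max = 0.711/(0.30 × 45.6 × 23.20) = 0.00224 kg/m³.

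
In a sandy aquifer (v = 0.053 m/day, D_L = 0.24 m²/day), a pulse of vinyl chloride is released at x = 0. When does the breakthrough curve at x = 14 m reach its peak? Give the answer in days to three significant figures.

For the 1D instantaneous-source solution, setting ∂C/∂t = 0 at fixed x gives v²t² + 2Dt − x² = 0, so t = (√(D² + v²x²) − D)/v².
√(D² + v²x²) = √(0.24² + 0.053² × 14²) = 0.7798; v² = 0.002809.
t = (0.7798 − 0.24)/0.002809 = 192 days (vs. the pure-advection estimate x/v = 264 d).

192 days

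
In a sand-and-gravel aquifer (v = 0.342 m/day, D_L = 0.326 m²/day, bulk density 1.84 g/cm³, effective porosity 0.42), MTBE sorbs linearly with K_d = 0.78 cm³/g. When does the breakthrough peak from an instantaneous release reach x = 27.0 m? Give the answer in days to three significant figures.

Retardation factor R = 1 + ρ_b·K_d/n = 1 + 1.84 × 0.78/0.42 = 4.417.
Sorption retards both mechanisms: v_R = v/R = 0.07743 m/day, D_R = D/R = 0.07381 m²/day.
Peak time from v_R²t² + 2D_R t − x² = 0: t = (√(D_R² + v_R²x²) − D_R)/v_R².
√(D_R² + v_R²x²) = √(0.07381² + 0.07743² × 27.0²) = 2.092; v_R² = 0.005995.
t = (2.092 − 0.07381)/0.005995 = 337 days.

337 days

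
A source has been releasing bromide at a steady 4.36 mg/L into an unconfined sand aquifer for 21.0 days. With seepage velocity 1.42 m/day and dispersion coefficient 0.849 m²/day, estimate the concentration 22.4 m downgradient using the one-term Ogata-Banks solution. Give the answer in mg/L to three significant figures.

For a continuous step input, C/C₀ ≈ ½·erfc((x−vt)/(2√(Dt))).
vt = 1.42 × 21.0 = 29.82 m and 2√(Dt) = 2√(0.849 × 21.0) = 8.445 m.
Argument (x−vt)/(2√(Dt)) = (22.4 − 29.82)/8.445 = -0.8786; ½·erfc(-0.8786) = 0.8930.
C = 4.36 × 0.8930 = 3.89 mg/L.

3.89 mg/L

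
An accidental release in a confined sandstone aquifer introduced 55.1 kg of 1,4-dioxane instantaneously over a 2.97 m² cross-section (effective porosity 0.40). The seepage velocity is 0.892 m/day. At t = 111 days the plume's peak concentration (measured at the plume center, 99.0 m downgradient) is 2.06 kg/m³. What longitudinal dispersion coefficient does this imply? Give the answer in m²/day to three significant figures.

0.363 m²/day

At the plume center C_max = M/(n_e·A·√(4πDt)), so D = M²/(4πt·(n_e·A·C_max)²).
n_e·A·C_max = 0.40 × 2.97 × 2.06 = 2.447 kg/m.
D = 55.1²/(4π × 111 × 2.447²) = 0.363 m²/day.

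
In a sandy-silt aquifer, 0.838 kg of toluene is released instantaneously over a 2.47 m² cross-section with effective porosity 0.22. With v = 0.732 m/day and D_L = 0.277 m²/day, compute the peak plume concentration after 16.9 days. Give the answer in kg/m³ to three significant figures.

0.201 kg/m³

The peak of an instantaneous 1D plume sits at x = vt; there the Gaussian factor is 1 and C_max = M/(n_e·A·√(4πDt)), where n_e·A is the pore area the mass is dissolved in.
√(4πDt) = √(4π × 0.277 × 16.9) = 7.670 m, so C_max = 0.838/(0.22 × 2.47 × 7.670) = 0.201 kg/m³.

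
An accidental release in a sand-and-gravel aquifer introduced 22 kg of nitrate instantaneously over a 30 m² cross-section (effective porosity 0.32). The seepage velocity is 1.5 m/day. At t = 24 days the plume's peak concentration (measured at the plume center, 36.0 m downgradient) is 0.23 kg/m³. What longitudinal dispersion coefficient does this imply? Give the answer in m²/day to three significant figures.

0.329 m²/day

At the plume center C_max = M/(n_e·A·√(4πDt)), so D = M²/(4πt·(n_e·A·C_max)²).
n_e·A·C_max = 0.32 × 30 × 0.23 = 2.208 kg/m.
D = 22²/(4π × 24 × 2.208²) = 0.329 m²/day.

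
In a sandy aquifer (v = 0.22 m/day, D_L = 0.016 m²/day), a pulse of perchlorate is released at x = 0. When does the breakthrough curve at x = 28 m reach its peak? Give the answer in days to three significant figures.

127 days

For the 1D instantaneous-source solution, setting ∂C/∂t = 0 at fixed x gives v²t² + 2Dt − x² = 0, so t = (√(D² + v²x²) − D)/v².
√(D² + v²x²) = √(0.016² + 0.22² × 28²) = 6.160; v² = 0.0484.
t = (6.160 − 0.016)/0.0484 = 127 days (vs. the pure-advection estimate x/v = 127 d).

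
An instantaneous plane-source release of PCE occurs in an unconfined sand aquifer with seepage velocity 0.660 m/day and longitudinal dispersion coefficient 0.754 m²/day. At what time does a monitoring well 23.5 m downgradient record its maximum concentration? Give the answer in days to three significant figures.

For the 1D instantaneous-source solution, setting ∂C/∂t = 0 at fixed x gives v²t² + 2Dt − x² = 0, so t = (√(D² + v²x²) − D)/v².
√(D² + v²x²) = √(0.754² + 0.660² × 23.5²) = 15.53; v² = 0.4356.
t = (15.53 − 0.754)/0.4356 = 33.9 days (vs. the pure-advection estimate x/v = 35.6 d).

33.9 days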